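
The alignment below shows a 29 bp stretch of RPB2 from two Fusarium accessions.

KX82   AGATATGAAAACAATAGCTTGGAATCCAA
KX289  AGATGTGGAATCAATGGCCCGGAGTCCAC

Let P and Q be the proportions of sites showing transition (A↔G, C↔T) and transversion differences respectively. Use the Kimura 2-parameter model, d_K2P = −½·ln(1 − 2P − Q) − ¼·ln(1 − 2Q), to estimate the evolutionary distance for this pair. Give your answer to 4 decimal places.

0.3667

Mismatches occur at site 5 (A→G, transition), site 8 (A→G, transition), site 11 (A→T, transversion), site 16 (A→G, transition), site 19 (T→C, transition), site 20 (T→C, transition), site 24 (A→G, transition), site 29 (A→C, transversion).
Of the 8 differences, 6 transitions and 2 transversions over 29 sites: P = 6/29 = 0.206897, Q = 2/29 = 0.068966.
d = −0.5·ln(0.517240) − 0.25·ln(0.862068) = −0.5·(-0.659248) − 0.25·(-0.148421) = 0.3667.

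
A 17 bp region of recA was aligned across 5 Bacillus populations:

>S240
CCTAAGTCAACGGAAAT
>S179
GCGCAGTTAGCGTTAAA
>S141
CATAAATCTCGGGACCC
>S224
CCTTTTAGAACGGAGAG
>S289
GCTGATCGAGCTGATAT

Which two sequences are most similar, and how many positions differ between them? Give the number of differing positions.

7

Pairwise Hamming distances:
  S240 vs S179: 8
  S240 vs S141: 8
  S240 vs S224: 7
  S240 vs S289: 8
  S179 vs S141: 14
  S179 vs S224: 12
  S179 vs S289: 10
  S141 vs S224: 12
  S141 vs S289: 13
  S224 vs S289: 8
The smallest is 7, between S240 and S224.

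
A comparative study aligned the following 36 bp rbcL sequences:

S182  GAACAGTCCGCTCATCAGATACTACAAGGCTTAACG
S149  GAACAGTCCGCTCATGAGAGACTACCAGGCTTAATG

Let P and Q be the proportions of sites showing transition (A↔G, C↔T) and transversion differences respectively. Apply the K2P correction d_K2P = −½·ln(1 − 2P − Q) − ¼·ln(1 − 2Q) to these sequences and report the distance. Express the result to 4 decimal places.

Mismatches occur at site 16 (C/G, transversion), site 20 (T/G, transversion), site 26 (A/C, transversion), site 35 (C/T, transition).
Of the 4 differences, 1 transition and 3 transversions over 36 sites: P = 1/36 = 0.027778, Q = 3/36 = 0.083333.
d = −0.5·ln(0.861111) − 0.25·ln(0.833334) = −0.5·(-0.149532) − 0.25·(-0.182321) = 0.1203.

0.1203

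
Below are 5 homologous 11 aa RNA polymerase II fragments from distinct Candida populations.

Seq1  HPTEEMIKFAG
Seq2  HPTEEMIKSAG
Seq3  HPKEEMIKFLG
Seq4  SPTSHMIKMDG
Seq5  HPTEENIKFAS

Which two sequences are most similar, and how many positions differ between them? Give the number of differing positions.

Pairwise Hamming distances:
  Seq1 vs Seq2: 1
  Seq1 vs Seq3: 2
  Seq1 vs Seq4: 5
  Seq1 vs Seq5: 2
  Seq2 vs Seq3: 3
  Seq2 vs Seq4: 5
  Seq2 vs Seq5: 3
  Seq3 vs Seq4: 6
  Seq3 vs Seq5: 4
  Seq4 vs Seq5: 7
The smallest is 1, between Seq1 and Seq2.

1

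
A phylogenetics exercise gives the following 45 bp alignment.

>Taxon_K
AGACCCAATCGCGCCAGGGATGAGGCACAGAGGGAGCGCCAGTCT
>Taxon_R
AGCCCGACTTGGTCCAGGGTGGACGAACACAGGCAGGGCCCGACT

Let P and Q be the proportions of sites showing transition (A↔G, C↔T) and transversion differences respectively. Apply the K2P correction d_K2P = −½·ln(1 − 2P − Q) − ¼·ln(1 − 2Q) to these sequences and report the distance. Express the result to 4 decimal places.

The sequences differ at positions 3 (A/C, transversion), 6 (C/G, transversion), 8 (A/C, transversion), 10 (C/T, transition), 12 (C/G, transversion), 13 (G/T, transversion), 20 (A/T, transversion), 21 (T/G, transversion), 24 (G/C, transversion), 26 (C/A, transversion), 30 (G/C, transversion), 34 (G/C, transversion), 37 (C/G, transversion), 41 (A/C, transversion), 43 (T/A, transversion).
Of the 15 differences, 1 transition and 14 transversions over 45 sites: P = 1/45 = 0.022222, Q = 14/45 = 0.311111.
d = −0.5·ln(0.644445) − 0.25·ln(0.377778) = −0.5·(-0.439366) − 0.25·(-0.973449) = 0.4630.

0.4630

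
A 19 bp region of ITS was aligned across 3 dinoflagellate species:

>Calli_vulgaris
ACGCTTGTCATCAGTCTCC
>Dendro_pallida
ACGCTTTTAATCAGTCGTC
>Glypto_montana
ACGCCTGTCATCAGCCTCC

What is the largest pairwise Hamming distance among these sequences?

Pairwise Hamming distances:
  Calli_vulgaris vs Dendro_pallida: 4
  Calli_vulgaris vs Glypto_montana: 2
  Dendro_pallida vs Glypto_montana: 6
The largest is 6, between Dendro_pallida and Glypto_montana.

6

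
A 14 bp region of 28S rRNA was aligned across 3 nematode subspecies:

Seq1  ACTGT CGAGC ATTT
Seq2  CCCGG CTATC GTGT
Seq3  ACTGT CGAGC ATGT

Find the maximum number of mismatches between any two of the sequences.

Pairwise Hamming distances:
  Seq1 vs Seq2: 7
  Seq1 vs Seq3: 1
  Seq2 vs Seq3: 6
The largest is 7, between Seq1 and Seq2.

7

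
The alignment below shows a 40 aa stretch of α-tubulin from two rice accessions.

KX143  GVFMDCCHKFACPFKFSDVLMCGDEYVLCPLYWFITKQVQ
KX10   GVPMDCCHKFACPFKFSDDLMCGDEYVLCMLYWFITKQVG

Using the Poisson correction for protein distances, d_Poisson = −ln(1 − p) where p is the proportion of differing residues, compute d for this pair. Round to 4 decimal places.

0.1054

The sequences differ at positions 3 (F/P), 19 (V/D), 30 (P/M), 40 (Q/G).
p = 4/40 = 0.100000.
d = −ln(1 − 0.100000) = −ln(0.900000) = 0.1054.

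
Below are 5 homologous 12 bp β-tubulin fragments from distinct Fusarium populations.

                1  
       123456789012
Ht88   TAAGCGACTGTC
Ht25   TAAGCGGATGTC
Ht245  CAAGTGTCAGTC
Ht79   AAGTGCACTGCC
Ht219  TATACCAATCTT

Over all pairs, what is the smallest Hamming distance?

Pairwise Hamming distances:
  Ht88 vs Ht25: 2
  Ht88 vs Ht245: 4
  Ht88 vs Ht79: 6
  Ht88 vs Ht219: 6
  Ht25 vs Ht245: 5
  Ht25 vs Ht79: 8
  Ht25 vs Ht219: 6
  Ht245 vs Ht79: 8
  Ht245 vs Ht219: 10
  Ht79 vs Ht219: 8
The smallest is 2, between Ht88 and Ht25.

2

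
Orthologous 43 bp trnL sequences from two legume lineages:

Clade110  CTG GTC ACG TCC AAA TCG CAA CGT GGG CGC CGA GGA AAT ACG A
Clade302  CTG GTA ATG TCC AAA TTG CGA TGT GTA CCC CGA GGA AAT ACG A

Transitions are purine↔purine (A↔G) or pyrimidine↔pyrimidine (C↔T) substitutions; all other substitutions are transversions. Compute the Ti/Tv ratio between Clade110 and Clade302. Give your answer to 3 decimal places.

1.667

Mismatches occur at site 6 (C↔A, transversion), site 8 (C↔T, transition), site 17 (C↔T, transition), site 20 (A↔G, transition), site 22 (C↔T, transition), site 26 (G↔T, transversion), site 27 (G↔A, transition), site 29 (G↔C, transversion).
Of the 8 differences, 5 transitions and 3 transversions, so Ti/Tv = 5/3 = 1.667.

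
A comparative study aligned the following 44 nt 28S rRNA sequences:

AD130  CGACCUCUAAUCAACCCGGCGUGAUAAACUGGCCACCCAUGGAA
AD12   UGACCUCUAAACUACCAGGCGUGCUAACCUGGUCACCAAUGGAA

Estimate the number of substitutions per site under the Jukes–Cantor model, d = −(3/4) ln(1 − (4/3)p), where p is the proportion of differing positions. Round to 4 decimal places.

0.2082

Differing sites — 1:C/U; 11:U/A; 13:A/U; 17:C/A; 24:A/C; 28:A/C; 33:C/U; 38:C/A.
p = 8/44 = 0.181818.
d = −0.75 · ln(1 − (4/3)·0.181818) = −0.75 · ln(0.757576) = −0.75 · (-0.277631) = 0.2082.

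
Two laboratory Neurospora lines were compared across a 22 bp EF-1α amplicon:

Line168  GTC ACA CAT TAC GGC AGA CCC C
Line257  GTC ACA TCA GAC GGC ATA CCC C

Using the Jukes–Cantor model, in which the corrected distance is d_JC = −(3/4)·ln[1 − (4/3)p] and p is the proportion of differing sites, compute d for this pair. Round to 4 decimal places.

0.2708

Differing sites — 7:C/T; 8:A/C; 9:T/A; 10:T/G; 17:G/T.
p = 5/22 = 0.227273.
d = −0.75 · ln(1 − (4/3)·0.227273) = −0.75 · ln(0.696969) = −0.75 · (-0.361014) = 0.2708.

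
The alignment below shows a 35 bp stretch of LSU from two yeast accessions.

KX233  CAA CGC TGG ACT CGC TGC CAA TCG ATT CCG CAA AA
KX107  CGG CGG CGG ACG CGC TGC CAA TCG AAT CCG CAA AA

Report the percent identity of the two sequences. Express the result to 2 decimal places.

82.86%

Mismatches occur at site 2 (A/G), site 3 (A/G), site 6 (C/G), site 7 (T/C), site 12 (T/G), site 26 (T/A).
29 of the 35 sites match, so the percent identity is 29/35 × 100 = 82.86%.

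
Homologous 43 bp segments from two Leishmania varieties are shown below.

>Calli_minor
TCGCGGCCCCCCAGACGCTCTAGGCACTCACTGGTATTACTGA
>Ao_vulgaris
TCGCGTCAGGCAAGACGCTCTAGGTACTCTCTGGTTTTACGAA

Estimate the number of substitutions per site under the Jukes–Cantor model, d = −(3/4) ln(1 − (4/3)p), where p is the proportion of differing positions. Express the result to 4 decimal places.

Mismatches occur at site 6 (G→T), site 8 (C→A), site 9 (C→G), site 10 (C→G), site 12 (C→A), site 25 (C→T), site 30 (A→T), site 36 (A→T), site 41 (T→G), site 42 (G→A).
p = 10/43 = 0.232558.
d = −0.75 · ln(1 − (4/3)·0.232558) = −0.75 · ln(0.689923) = −0.75 · (-0.371175) = 0.2784.

0.2784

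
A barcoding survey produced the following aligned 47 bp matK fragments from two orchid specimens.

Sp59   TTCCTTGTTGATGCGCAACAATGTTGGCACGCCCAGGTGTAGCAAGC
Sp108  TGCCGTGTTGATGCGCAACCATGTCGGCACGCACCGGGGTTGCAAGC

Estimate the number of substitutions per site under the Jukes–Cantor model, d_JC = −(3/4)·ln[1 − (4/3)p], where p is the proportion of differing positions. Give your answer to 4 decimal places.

0.1931

The sequences differ at positions 2 (T/G), 5 (T/G), 20 (A/C), 25 (T/C), 33 (C/A), 35 (A/C), 38 (T/G), 41 (A/T).
p = 8/47 = 0.170213.
d = −0.75 · ln(1 − (4/3)·0.170213) = −0.75 · ln(0.773049) = −0.75 · (-0.257413) = 0.1931.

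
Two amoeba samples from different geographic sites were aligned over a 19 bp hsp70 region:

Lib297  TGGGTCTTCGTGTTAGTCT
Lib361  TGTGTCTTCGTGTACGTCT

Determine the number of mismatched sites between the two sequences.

Differing sites — 3:G/T; 14:T/A; 15:A/C.
That gives 3 mismatches out of 19 aligned sites, so the Hamming distance is 3.

3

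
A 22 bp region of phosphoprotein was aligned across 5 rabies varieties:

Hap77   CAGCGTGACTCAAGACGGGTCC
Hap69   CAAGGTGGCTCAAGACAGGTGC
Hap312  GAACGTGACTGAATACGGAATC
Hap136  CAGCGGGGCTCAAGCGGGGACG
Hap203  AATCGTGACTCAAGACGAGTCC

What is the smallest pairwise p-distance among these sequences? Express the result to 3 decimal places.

0.136

Pairwise Hamming distances:
  Hap77 vs Hap69: 5
  Hap77 vs Hap312: 7
  Hap77 vs Hap136: 6
  Hap77 vs Hap203: 3
  Hap69 vs Hap312: 9
  Hap69 vs Hap136: 9
  Hap69 vs Hap203: 7
  Hap312 vs Hap136: 11
  Hap312 vs Hap203: 8
  Hap136 vs Hap203: 9
The smallest is 3 mismatches, between Hap77 and Hap203; p = 3/22 = 0.136.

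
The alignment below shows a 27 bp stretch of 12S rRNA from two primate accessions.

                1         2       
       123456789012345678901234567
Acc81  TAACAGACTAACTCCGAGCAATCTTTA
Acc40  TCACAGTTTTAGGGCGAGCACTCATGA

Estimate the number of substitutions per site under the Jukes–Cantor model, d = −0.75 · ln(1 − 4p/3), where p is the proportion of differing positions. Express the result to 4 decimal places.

The sequences differ at positions 2 (A/C), 7 (A/T), 8 (C/T), 10 (A/T), 12 (C/G), 13 (T/G), 14 (C/G), 21 (A/C), 24 (T/A), 26 (T/G).
p = 10/27 = 0.370370.
d = −0.75 · ln(1 − (4/3)·0.370370) = −0.75 · ln(0.506173) = −0.75 · (-0.680877) = 0.5107.

0.5107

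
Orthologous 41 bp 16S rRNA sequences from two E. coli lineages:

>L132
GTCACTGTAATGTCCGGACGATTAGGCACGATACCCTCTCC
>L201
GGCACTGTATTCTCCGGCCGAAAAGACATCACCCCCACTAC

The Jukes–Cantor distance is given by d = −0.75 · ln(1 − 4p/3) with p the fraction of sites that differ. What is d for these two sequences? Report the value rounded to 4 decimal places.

0.4121

Mismatches occur at site 2 (T↔G), site 10 (A↔T), site 12 (G↔C), site 18 (A↔C), site 22 (T↔A), site 23 (T↔A), site 26 (G↔A), site 29 (C↔T), site 30 (G↔C), site 32 (T↔C), site 33 (A↔C), site 37 (T↔A), site 40 (C↔A).
p = 13/41 = 0.317073.
d = −0.75 · ln(1 − (4/3)·0.317073) = −0.75 · ln(0.577236) = −0.75 · (-0.549504) = 0.4121.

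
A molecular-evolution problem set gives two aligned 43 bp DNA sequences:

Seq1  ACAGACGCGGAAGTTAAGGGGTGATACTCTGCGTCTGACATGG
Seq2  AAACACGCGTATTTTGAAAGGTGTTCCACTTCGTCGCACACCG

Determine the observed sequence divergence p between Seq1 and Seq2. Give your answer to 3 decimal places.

0.372

Mismatches occur at site 2 (C→A), site 4 (G→C), site 10 (G→T), site 12 (A→T), site 13 (G→T), site 16 (A→G), site 18 (G→A), site 19 (G→A), site 24 (A→T), site 26 (A→C), site 28 (T→A), site 31 (G→T), site 36 (T→G), site 37 (G→C), site 41 (T→C), site 42 (G→C).
There are 16 differences over 43 sites, so p = 16/43 = 0.372.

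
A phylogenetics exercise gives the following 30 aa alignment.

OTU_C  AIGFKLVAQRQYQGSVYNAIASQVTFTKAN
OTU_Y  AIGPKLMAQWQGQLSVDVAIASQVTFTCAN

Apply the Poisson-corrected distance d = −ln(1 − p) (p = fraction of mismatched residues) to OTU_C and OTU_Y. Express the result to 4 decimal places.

The sequences differ at positions 4 (F/P), 7 (V/M), 10 (R/W), 12 (Y/G), 14 (G/L), 17 (Y/D), 18 (N/V), 28 (K/C).
p = 8/30 = 0.266667.
d = −ln(1 − 0.266667) = −ln(0.733333) = 0.3102.

0.3102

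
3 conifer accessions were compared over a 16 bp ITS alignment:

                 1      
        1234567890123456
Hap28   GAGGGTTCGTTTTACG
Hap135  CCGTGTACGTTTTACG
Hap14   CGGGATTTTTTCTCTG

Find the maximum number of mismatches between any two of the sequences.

Pairwise Hamming distances:
  Hap28 vs Hap135: 4
  Hap28 vs Hap14: 8
  Hap135 vs Hap14: 9
The largest is 9, between Hap135 and Hap14.

9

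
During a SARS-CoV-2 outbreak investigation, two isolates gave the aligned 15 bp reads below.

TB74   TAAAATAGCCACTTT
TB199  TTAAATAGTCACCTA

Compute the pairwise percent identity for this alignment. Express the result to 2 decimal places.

73.33%

The sequences differ at positions 2 (A/T), 9 (C/T), 13 (T/C), 15 (T/A).
11 of the 15 sites match, so the percent identity is 11/15 × 100 = 73.33%.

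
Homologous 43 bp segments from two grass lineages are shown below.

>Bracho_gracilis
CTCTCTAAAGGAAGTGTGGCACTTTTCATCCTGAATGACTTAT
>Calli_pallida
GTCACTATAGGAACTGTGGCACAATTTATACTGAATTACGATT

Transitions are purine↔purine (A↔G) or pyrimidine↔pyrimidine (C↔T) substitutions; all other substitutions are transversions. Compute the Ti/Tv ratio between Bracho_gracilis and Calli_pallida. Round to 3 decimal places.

Differing sites — 1:C/G (Tv); 4:T/A (Tv); 8:A/T (Tv); 14:G/C (Tv); 23:T/A (Tv); 24:T/A (Tv); 27:C/T (Ti); 30:C/A (Tv); 37:G/T (Tv); 40:T/G (Tv); 41:T/A (Tv); 42:A/T (Tv).
Of the 12 differences, 1 transition and 11 transversions, so Ti/Tv = 1/11 = 0.091.

0.091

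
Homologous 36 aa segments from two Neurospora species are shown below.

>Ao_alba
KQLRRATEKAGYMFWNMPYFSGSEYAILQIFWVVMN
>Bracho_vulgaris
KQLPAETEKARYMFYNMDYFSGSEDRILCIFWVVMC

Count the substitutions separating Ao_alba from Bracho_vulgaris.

Mismatches occur at site 4 (R→P), site 5 (R→A), site 6 (A→E), site 11 (G→R), site 15 (W→Y), site 18 (P→D), site 25 (Y→D), site 26 (A→R), site 29 (Q→C), site 36 (N→C).
That gives 10 mismatches out of 36 aligned sites, so the Hamming distance is 10.

10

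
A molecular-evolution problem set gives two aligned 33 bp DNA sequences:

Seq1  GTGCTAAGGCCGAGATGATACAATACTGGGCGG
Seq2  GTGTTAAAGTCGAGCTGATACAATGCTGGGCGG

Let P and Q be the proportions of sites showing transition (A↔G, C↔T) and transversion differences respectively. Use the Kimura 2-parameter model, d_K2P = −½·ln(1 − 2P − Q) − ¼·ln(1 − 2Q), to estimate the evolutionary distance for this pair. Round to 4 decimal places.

0.1749

Mismatches occur at site 4 (C↔T, transition), site 8 (G↔A, transition), site 10 (C↔T, transition), site 15 (A↔C, transversion), site 25 (A↔G, transition).
Of the 5 differences, 4 transitions and 1 transversion over 33 sites: P = 4/33 = 0.121212, Q = 1/33 = 0.030303.
d = −0.5·ln(0.727273) − 0.25·ln(0.939394) = −0.5·(-0.318453) − 0.25·(-0.062520) = 0.1749.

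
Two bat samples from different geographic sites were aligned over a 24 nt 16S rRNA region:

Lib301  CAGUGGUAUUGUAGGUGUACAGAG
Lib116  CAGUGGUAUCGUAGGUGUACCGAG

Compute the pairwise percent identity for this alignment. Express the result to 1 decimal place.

Differing sites — 10:U/C; 21:A/C.
22 of the 24 sites match, so the percent identity is 22/24 × 100 = 91.7%.

91.7%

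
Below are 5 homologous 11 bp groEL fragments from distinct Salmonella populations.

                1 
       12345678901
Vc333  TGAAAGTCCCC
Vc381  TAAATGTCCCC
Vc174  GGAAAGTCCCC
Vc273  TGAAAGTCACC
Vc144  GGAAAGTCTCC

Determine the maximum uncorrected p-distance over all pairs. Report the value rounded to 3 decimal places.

Pairwise Hamming distances:
  Vc333 vs Vc381: 2
  Vc333 vs Vc174: 1
  Vc333 vs Vc273: 1
  Vc333 vs Vc144: 2
  Vc381 vs Vc174: 3
  Vc381 vs Vc273: 3
  Vc381 vs Vc144: 4
  Vc174 vs Vc273: 2
  Vc174 vs Vc144: 1
  Vc273 vs Vc144: 2
The largest is 4 mismatches, between Vc381 and Vc144; p = 4/11 = 0.364.

0.364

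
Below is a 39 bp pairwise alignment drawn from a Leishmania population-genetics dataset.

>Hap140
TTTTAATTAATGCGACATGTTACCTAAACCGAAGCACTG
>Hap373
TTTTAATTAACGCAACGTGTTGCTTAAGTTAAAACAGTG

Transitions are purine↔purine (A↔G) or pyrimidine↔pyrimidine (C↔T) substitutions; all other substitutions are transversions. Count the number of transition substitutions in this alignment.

10

Mismatches occur at site 11 (T↔C, transition), site 14 (G↔A, transition), site 17 (A↔G, transition), site 22 (A↔G, transition), site 24 (C↔T, transition), site 28 (A↔G, transition), site 29 (C↔T, transition), site 30 (C↔T, transition), site 31 (G↔A, transition), site 34 (G↔A, transition), site 37 (C↔G, transversion).
Of the 11 differences, 10 transitions and 1 transversion, so the answer is 10.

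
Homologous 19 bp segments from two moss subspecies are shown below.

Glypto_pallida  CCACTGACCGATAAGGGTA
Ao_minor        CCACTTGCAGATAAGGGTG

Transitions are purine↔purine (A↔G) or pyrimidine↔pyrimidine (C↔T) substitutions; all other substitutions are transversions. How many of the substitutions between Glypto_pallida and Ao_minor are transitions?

2

The sequences differ at positions 6 (G/T, transversion), 7 (A/G, transition), 9 (C/A, transversion), 19 (A/G, transition).
Of the 4 differences, 2 transitions and 2 transversions, so the answer is 2.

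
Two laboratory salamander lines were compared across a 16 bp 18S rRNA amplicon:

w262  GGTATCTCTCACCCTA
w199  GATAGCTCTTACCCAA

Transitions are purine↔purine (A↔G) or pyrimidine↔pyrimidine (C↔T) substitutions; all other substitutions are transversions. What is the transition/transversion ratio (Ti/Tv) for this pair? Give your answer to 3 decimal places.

1.000

The sequences differ at positions 2 (G/A, transition), 5 (T/G, transversion), 10 (C/T, transition), 15 (T/A, transversion).
Of the 4 differences, 2 transitions and 2 transversions, so Ti/Tv = 2/2 = 1.000.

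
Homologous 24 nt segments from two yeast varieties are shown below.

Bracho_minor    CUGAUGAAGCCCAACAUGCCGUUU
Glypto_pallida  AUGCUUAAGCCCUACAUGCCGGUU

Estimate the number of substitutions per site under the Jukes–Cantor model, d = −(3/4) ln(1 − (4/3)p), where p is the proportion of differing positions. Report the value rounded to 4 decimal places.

Differing sites — 1:C/A; 4:A/C; 6:G/U; 13:A/U; 22:U/G.
p = 5/24 = 0.208333.
d = −0.75 · ln(1 − (4/3)·0.208333) = −0.75 · ln(0.722223) = −0.75 · (-0.325421) = 0.2441.

0.2441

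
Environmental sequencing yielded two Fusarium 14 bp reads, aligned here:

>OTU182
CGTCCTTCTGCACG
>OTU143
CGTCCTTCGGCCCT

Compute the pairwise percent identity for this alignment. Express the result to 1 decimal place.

The sequences differ at positions 9 (T/G), 12 (A/C), 14 (G/T).
11 of the 14 sites match, so the percent identity is 11/14 × 100 = 78.6%.

78.6%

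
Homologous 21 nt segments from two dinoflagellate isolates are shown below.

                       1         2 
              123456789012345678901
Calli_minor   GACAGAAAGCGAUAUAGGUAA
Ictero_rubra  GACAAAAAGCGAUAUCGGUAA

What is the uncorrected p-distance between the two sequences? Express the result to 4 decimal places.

0.0952

Mismatches occur at site 5 (G→A), site 16 (A→C).
There are 2 differences over 21 sites, so p = 2/21 = 0.0952.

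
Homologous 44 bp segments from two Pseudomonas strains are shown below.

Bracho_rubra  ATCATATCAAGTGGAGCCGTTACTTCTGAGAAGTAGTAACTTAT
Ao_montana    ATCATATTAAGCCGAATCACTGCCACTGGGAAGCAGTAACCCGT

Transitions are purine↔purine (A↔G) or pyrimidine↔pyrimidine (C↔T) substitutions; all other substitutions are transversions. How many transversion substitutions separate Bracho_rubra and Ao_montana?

2

Mismatches occur at site 8 (C↔T, transition), site 12 (T↔C, transition), site 13 (G↔C, transversion), site 16 (G↔A, transition), site 17 (C↔T, transition), site 19 (G↔A, transition), site 20 (T↔C, transition), site 22 (A↔G, transition), site 24 (T↔C, transition), site 25 (T↔A, transversion), site 29 (A↔G, transition), site 34 (T↔C, transition), site 41 (T↔C, transition), site 42 (T↔C, transition), site 43 (A↔G, transition).
Of the 15 differences, 13 transitions and 2 transversions, so the answer is 2.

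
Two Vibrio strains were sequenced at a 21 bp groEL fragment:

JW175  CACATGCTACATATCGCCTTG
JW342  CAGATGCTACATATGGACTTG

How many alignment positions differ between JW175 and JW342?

Mismatches occur at site 3 (C→G), site 15 (C→G), site 17 (C→A).
That gives 3 mismatches out of 21 aligned sites, so the Hamming distance is 3.

3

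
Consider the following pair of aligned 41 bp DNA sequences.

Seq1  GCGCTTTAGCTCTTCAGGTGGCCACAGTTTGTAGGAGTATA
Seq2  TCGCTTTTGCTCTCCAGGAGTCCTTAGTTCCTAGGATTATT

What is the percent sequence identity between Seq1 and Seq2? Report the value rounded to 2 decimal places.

Mismatches occur at site 1 (G→T), site 8 (A→T), site 14 (T→C), site 19 (T→A), site 21 (G→T), site 24 (A→T), site 25 (C→T), site 30 (T→C), site 31 (G→C), site 37 (G→T), site 41 (A→T).
30 of the 41 sites match, so the percent identity is 30/41 × 100 = 73.17%.

73.17%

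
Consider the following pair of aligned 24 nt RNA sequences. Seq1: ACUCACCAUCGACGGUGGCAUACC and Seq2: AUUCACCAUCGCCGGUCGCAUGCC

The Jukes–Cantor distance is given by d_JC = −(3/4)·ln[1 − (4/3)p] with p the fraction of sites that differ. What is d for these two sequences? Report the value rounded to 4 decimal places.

0.1885

Differing sites — 2:C/U; 12:A/C; 17:G/C; 22:A/G.
p = 4/24 = 0.166667.
d = −0.75 · ln(1 − (4/3)·0.166667) = −0.75 · ln(0.777777) = −0.75 · (-0.251315) = 0.1885.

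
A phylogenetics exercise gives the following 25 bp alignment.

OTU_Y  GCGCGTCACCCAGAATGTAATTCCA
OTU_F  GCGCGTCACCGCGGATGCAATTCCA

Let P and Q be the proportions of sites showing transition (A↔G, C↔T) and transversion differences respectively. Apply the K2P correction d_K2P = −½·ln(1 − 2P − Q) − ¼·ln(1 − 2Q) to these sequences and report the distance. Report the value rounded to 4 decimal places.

The sequences differ at positions 11 (C/G, transversion), 12 (A/C, transversion), 14 (A/G, transition), 18 (T/C, transition).
Of the 4 differences, 2 transitions and 2 transversions over 25 sites: P = 2/25 = 0.080000, Q = 2/25 = 0.080000.
d = −0.5·ln(0.760000) − 0.25·ln(0.840000) = −0.5·(-0.274437) − 0.25·(-0.174353) = 0.1808.

0.1808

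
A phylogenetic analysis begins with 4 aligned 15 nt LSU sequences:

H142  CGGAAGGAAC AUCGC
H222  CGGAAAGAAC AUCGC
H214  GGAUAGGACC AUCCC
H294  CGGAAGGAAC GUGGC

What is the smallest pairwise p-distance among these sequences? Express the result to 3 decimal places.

Pairwise Hamming distances:
  H142 vs H222: 1
  H142 vs H214: 5
  H142 vs H294: 2
  H222 vs H214: 6
  H222 vs H294: 3
  H214 vs H294: 7
The smallest is 1 mismatch, between H142 and H222; p = 1/15 = 0.067.

0.067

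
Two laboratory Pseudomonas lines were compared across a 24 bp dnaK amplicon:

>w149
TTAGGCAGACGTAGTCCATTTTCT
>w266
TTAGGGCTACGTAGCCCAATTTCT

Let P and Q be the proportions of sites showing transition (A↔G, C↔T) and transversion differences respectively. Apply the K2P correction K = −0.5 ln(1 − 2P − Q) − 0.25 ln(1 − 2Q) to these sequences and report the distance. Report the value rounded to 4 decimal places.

0.2452

Differing sites — 6:C/G (Tv); 7:A/C (Tv); 8:G/T (Tv); 15:T/C (Ti); 19:T/A (Tv).
Of the 5 differences, 1 transition and 4 transversions over 24 sites: P = 1/24 = 0.041667, Q = 4/24 = 0.166667.
d = −0.5·ln(0.749999) − 0.25·ln(0.666666) = −0.5·(-0.287683) − 0.25·(-0.405466) = 0.2452.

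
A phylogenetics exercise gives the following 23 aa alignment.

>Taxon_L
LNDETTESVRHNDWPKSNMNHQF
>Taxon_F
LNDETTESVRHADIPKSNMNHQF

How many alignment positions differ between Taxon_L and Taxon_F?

Differing sites — 12:N/A; 14:W/I.
That gives 2 mismatches out of 23 aligned sites, so the Hamming distance is 2.

2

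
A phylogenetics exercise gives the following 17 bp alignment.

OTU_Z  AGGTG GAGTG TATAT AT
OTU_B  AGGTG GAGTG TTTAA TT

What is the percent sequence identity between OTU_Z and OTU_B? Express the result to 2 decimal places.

Differing sites — 12:A/T; 15:T/A; 16:A/T.
14 of the 17 sites match, so the percent identity is 14/17 × 100 = 82.35%.

82.35%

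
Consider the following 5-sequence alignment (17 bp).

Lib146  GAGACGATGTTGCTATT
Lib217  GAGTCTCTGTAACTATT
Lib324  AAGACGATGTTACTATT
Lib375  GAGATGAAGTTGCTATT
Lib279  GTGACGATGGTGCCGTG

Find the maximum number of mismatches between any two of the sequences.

Pairwise Hamming distances:
  Lib146 vs Lib217: 5
  Lib146 vs Lib324: 2
  Lib146 vs Lib375: 2
  Lib146 vs Lib279: 5
  Lib217 vs Lib324: 5
  Lib217 vs Lib375: 7
  Lib217 vs Lib279: 10
  Lib324 vs Lib375: 4
  Lib324 vs Lib279: 7
  Lib375 vs Lib279: 7
The largest is 10, between Lib217 and Lib279.

10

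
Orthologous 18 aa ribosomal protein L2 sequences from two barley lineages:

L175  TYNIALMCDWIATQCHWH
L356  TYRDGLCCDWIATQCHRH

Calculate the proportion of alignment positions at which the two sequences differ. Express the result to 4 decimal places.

0.2778

Differing sites — 3:N/R; 4:I/D; 5:A/G; 7:M/C; 17:W/R.
There are 5 differences over 18 sites, so p = 5/18 = 0.2778.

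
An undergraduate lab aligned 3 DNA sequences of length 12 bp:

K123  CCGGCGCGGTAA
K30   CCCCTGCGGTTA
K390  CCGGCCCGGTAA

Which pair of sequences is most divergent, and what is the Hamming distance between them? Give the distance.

Pairwise Hamming distances:
  K123 vs K30: 4
  K123 vs K390: 1
  K30 vs K390: 5
The largest is 5, between K30 and K390.

5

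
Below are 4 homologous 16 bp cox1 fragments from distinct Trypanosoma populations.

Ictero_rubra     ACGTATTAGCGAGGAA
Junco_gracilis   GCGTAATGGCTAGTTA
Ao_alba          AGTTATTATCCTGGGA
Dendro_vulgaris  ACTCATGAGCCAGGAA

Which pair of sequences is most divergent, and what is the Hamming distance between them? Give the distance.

10

Pairwise Hamming distances:
  Ictero_rubra vs Junco_gracilis: 6
  Ictero_rubra vs Ao_alba: 6
  Ictero_rubra vs Dendro_vulgaris: 4
  Junco_gracilis vs Ao_alba: 10
  Junco_gracilis vs Dendro_vulgaris: 9
  Ao_alba vs Dendro_vulgaris: 6
The largest is 10, between Junco_gracilis and Ao_alba.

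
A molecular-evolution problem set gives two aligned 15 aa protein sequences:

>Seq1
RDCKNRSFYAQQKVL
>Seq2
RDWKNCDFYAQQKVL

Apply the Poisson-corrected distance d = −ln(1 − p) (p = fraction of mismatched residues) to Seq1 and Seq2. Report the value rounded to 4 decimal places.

The sequences differ at positions 3 (C/W), 6 (R/C), 7 (S/D).
p = 3/15 = 0.200000.
d = −ln(1 − 0.200000) = −ln(0.800000) = 0.2231.

0.2231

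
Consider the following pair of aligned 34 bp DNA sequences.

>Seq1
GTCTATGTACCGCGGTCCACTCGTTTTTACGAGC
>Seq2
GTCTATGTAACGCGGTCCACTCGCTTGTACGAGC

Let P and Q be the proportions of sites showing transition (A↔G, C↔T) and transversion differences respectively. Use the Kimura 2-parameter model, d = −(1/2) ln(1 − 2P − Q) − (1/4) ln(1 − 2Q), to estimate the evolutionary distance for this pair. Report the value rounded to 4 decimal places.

0.0939

Mismatches occur at site 10 (C↔A, transversion), site 24 (T↔C, transition), site 27 (T↔G, transversion).
Of the 3 differences, 1 transition and 2 transversions over 34 sites: P = 1/34 = 0.029412, Q = 2/34 = 0.058824.
d = −0.5·ln(0.882352) − 0.25·ln(0.882352) = −0.5·(-0.125164) − 0.25·(-0.125164) = 0.0939.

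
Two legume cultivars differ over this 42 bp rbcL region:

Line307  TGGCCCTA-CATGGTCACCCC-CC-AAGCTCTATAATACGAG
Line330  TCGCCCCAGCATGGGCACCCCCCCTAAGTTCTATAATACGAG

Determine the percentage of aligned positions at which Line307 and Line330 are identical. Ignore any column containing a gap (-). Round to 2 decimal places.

89.74%

Excluding the 3 gap columns leaves 39 comparable sites.
The sequences differ at positions 2 (G/C), 7 (T/C), 15 (T/G), 29 (C/T).
35 of the 39 comparable sites match, so the percent identity is 35/39 × 100 = 89.74%.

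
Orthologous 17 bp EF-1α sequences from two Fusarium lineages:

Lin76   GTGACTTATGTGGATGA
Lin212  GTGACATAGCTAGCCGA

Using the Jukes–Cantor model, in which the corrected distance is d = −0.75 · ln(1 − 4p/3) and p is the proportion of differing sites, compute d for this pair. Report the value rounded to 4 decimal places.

The sequences differ at positions 6 (T/A), 9 (T/G), 10 (G/C), 12 (G/A), 14 (A/C), 15 (T/C).
p = 6/17 = 0.352941.
d = −0.75 · ln(1 − (4/3)·0.352941) = −0.75 · ln(0.529412) = −0.75 · (-0.635988) = 0.4770.

0.4770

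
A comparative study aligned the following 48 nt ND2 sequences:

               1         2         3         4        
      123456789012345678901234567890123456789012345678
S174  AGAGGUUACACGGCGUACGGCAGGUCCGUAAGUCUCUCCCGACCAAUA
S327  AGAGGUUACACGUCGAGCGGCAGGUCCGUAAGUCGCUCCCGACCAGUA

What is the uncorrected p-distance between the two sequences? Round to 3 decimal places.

0.104

Mismatches occur at site 13 (G→U), site 16 (U→A), site 17 (A→G), site 35 (U→G), site 46 (A→G).
There are 5 differences over 48 sites, so p = 5/48 = 0.104.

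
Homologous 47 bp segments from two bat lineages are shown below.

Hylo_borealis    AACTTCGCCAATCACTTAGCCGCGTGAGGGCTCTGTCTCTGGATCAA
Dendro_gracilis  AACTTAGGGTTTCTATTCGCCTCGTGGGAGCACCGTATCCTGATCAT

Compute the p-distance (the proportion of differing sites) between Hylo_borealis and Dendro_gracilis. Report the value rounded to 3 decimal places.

Mismatches occur at site 6 (C→A), site 8 (C→G), site 9 (C→G), site 10 (A→T), site 11 (A→T), site 14 (A→T), site 15 (C→A), site 18 (A→C), site 22 (G→T), site 27 (A→G), site 29 (G→A), site 32 (T→A), site 34 (T→C), site 37 (C→A), site 40 (T→C), site 41 (G→T), site 47 (A→T).
There are 17 differences over 47 sites, so p = 17/47 = 0.362.

0.362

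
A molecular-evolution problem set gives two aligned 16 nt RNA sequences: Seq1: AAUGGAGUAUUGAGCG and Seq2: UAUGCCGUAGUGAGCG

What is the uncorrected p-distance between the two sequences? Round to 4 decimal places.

Differing sites — 1:A/U; 5:G/C; 6:A/C; 10:U/G.
There are 4 differences over 16 sites, so p = 4/16 = 0.2500.

0.2500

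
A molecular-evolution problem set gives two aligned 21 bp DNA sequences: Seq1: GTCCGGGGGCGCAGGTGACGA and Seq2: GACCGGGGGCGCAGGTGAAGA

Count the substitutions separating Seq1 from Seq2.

The sequences differ at positions 2 (T/A), 19 (C/A).
That gives 2 mismatches out of 21 aligned sites, so the Hamming distance is 2.

2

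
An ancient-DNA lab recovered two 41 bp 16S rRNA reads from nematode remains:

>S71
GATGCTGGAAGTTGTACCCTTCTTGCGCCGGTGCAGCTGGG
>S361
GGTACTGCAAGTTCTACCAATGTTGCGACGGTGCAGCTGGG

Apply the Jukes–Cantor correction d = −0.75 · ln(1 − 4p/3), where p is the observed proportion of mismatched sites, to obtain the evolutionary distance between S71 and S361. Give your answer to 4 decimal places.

The sequences differ at positions 2 (A/G), 4 (G/A), 8 (G/C), 14 (G/C), 19 (C/A), 20 (T/A), 22 (C/G), 28 (C/A).
p = 8/41 = 0.195122.
d = −0.75 · ln(1 − (4/3)·0.195122) = −0.75 · ln(0.739837) = −0.75 · (-0.301325) = 0.2260.

0.2260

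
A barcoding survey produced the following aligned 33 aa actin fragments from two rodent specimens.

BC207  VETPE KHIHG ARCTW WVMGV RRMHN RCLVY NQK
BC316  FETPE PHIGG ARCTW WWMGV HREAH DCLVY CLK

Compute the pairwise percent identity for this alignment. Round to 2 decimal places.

The sequences differ at positions 1 (V/F), 6 (K/P), 9 (H/G), 17 (V/W), 21 (R/H), 23 (M/E), 24 (H/A), 25 (N/H), 26 (R/D), 31 (N/C), 32 (Q/L).
22 of the 33 sites match, so the percent identity is 22/33 × 100 = 66.67%.

66.67%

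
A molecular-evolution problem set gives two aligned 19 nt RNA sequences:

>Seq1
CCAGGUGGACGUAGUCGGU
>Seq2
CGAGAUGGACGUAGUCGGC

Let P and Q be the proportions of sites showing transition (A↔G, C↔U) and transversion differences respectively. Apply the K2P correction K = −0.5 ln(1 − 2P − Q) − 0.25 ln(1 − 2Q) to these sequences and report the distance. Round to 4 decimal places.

0.1805

Mismatches occur at site 2 (C→G, transversion), site 5 (G→A, transition), site 19 (U→C, transition).
Of the 3 differences, 2 transitions and 1 transversion over 19 sites: P = 2/19 = 0.105263, Q = 1/19 = 0.052632.
d = −0.5·ln(0.736842) − 0.25·ln(0.894736) = −0.5·(-0.305382) − 0.25·(-0.111227) = 0.1805.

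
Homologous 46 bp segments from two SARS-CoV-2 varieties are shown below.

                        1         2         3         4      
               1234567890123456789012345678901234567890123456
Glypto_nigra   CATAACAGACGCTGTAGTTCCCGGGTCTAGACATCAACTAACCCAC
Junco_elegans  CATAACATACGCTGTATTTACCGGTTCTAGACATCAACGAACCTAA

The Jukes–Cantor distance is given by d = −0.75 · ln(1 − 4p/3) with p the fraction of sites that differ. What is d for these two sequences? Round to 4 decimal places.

0.1701

Differing sites — 8:G/T; 17:G/T; 20:C/A; 25:G/T; 39:T/G; 44:C/T; 46:C/A.
p = 7/46 = 0.152174.
d = −0.75 · ln(1 − (4/3)·0.152174) = −0.75 · ln(0.797101) = −0.75 · (-0.226774) = 0.1701.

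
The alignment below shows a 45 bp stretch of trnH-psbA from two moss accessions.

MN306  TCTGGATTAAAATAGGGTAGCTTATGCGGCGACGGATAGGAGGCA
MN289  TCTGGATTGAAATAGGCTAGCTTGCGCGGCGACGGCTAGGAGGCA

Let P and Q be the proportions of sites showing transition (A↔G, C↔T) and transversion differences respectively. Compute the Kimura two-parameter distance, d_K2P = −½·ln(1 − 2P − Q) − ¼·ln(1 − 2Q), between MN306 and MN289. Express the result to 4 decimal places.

0.1211

The sequences differ at positions 9 (A/G, transition), 17 (G/C, transversion), 24 (A/G, transition), 25 (T/C, transition), 36 (A/C, transversion).
Of the 5 differences, 3 transitions and 2 transversions over 45 sites: P = 3/45 = 0.066667, Q = 2/45 = 0.044444.
d = −0.5·ln(0.822222) − 0.25·ln(0.911112) = −0.5·(-0.195745) − 0.25·(-0.093089) = 0.1211.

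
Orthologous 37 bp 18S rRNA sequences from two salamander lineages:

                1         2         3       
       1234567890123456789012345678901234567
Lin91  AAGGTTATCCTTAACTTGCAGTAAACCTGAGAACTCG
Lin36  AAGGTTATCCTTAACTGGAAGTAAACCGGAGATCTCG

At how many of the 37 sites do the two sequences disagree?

4

Differing sites — 17:T/G; 19:C/A; 28:T/G; 33:A/T.
That gives 4 mismatches out of 37 aligned sites, so the Hamming distance is 4.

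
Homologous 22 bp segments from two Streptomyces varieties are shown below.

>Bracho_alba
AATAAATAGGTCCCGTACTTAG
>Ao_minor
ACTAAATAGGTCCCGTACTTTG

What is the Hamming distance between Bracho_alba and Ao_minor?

2

Differing sites — 2:A/C; 21:A/T.
That gives 2 mismatches out of 22 aligned sites, so the Hamming distance is 2.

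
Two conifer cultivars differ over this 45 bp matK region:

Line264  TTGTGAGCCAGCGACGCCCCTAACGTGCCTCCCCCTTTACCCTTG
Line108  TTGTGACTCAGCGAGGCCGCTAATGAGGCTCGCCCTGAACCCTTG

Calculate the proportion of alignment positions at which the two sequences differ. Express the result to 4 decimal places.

0.2222

The sequences differ at positions 7 (G/C), 8 (C/T), 15 (C/G), 19 (C/G), 24 (C/T), 26 (T/A), 28 (C/G), 32 (C/G), 37 (T/G), 38 (T/A).
There are 10 differences over 45 sites, so p = 10/45 = 0.2222.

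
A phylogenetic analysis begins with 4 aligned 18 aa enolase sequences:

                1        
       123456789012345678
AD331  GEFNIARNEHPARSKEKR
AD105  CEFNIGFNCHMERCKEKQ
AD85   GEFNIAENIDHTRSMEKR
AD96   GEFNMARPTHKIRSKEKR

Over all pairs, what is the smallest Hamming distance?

Pairwise Hamming distances:
  AD331 vs AD105: 8
  AD331 vs AD85: 6
  AD331 vs AD96: 5
  AD105 vs AD85: 10
  AD105 vs AD96: 10
  AD85 vs AD96: 8
The smallest is 5, between AD331 and AD96.

5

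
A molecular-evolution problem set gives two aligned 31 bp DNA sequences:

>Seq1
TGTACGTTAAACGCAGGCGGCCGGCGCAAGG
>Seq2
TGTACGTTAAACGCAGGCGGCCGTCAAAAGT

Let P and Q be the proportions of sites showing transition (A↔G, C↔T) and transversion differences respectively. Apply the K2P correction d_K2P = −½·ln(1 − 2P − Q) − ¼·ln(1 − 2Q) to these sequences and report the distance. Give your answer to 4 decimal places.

0.1417

Differing sites — 24:G/T (Tv); 26:G/A (Ti); 27:C/A (Tv); 31:G/T (Tv).
Of the 4 differences, 1 transition and 3 transversions over 31 sites: P = 1/31 = 0.032258, Q = 3/31 = 0.096774.
d = −0.5·ln(0.838710) − 0.25·ln(0.806452) = −0.5·(-0.175890) − 0.25·(-0.215111) = 0.1417.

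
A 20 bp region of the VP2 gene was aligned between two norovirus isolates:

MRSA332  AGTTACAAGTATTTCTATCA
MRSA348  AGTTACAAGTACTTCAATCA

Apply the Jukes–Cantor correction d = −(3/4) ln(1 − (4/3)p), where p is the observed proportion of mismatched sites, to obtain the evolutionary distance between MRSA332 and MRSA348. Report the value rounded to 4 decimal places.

0.1073

Differing sites — 12:T/C; 16:T/A.
p = 2/20 = 0.100000.
d = −0.75 · ln(1 − (4/3)·0.100000) = −0.75 · ln(0.866667) = −0.75 · (-0.143100) = 0.1073.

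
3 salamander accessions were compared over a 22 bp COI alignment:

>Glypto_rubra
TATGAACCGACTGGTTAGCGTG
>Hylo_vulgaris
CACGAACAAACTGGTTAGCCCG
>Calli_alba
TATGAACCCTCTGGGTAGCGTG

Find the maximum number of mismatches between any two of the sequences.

8

Pairwise Hamming distances:
  Glypto_rubra vs Hylo_vulgaris: 6
  Glypto_rubra vs Calli_alba: 3
  Hylo_vulgaris vs Calli_alba: 8
The largest is 8, between Hylo_vulgaris and Calli_alba.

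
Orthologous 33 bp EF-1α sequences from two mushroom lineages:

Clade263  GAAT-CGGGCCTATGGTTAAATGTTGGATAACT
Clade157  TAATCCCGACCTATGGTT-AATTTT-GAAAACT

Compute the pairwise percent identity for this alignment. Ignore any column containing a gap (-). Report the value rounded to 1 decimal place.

Excluding the 3 gap columns leaves 30 comparable sites.
The sequences differ at positions 1 (G/T), 7 (G/C), 9 (G/A), 23 (G/T), 29 (T/A).
25 of the 30 comparable sites match, so the percent identity is 25/30 × 100 = 83.3%.

83.3%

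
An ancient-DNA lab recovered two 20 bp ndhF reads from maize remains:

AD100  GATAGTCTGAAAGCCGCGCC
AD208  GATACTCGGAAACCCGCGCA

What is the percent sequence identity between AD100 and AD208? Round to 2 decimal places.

80.00%

Differing sites — 5:G/C; 8:T/G; 13:G/C; 20:C/A.
16 of the 20 sites match, so the percent identity is 16/20 × 100 = 80.00%.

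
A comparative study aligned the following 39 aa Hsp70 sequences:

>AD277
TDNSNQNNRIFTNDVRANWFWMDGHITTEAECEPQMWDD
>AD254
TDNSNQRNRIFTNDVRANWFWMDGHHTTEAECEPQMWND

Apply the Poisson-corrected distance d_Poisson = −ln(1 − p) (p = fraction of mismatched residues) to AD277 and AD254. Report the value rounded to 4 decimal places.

The sequences differ at positions 7 (N/R), 26 (I/H), 38 (D/N).
p = 3/39 = 0.076923.
d = −ln(1 − 0.076923) = −ln(0.923077) = 0.0800.

0.0800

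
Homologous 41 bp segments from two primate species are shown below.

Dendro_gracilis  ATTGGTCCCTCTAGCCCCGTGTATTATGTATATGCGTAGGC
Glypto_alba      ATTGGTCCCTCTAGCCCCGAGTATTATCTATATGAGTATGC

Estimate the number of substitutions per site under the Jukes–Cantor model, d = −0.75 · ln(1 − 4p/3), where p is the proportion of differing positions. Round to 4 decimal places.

0.1045

Differing sites — 20:T/A; 28:G/C; 35:C/A; 39:G/T.
p = 4/41 = 0.097561.
d = −0.75 · ln(1 − (4/3)·0.097561) = −0.75 · ln(0.869919) = −0.75 · (-0.139355) = 0.1045.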